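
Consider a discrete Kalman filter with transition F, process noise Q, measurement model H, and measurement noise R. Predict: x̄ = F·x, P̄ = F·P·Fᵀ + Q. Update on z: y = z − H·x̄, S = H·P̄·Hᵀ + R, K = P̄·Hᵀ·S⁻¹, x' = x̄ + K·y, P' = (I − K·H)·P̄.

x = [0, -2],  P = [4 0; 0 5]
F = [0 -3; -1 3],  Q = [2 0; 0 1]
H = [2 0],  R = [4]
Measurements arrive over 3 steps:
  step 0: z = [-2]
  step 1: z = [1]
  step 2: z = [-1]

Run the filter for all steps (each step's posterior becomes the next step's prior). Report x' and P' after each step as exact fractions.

step 0: x' = [-41/48, 9/16], P' = [47/48 -15/16; -15/16 125/16]
step 1: x' = [1103/2346, 422/1173], P' = [1157/1173 -390/391; -390/391 5840/1173]
step 2: x' = [-3191/6231, 373/12462], P' = [18302/18693 -6230/6231; -6230/6231 31070/6231]

step 0: x̄ = F·x = [6, -6]
step 0: P̄ = F·P·Fᵀ + Q = [47 -45; -45 50]
step 0: y = z − H·x̄ = [-14]
step 0: S = H·P̄·Hᵀ + R = [192]
step 0: K = P̄·Hᵀ·S⁻¹ = [47/96; -15/32]
step 0: x' = x̄ + K·y = [-41/48, 9/16]
step 0: P' = (I − K·H)·P̄ = [47/48 -15/16; -15/16 125/16]
step 1: x̄ = F·x = [-27/16, 61/24]
step 1: P̄ = F·P·Fᵀ + Q = [1157/16 -585/8; -585/8 935/12]
step 1: y = z − H·x̄ = [35/8]
step 1: S = H·P̄·Hᵀ + R = [1173/4]
step 1: K = P̄·Hᵀ·S⁻¹ = [1157/2346; -195/391]
step 1: x' = x̄ + K·y = [1103/2346, 422/1173]
step 1: P' = (I − K·H)·P̄ = [1157/1173 -390/391; -390/391 5840/1173]
step 2: x̄ = F·x = [-422/391, 1429/2346]
step 2: P̄ = F·P·Fᵀ + Q = [18302/391 -18690/391; -18690/391 61910/1173]
step 2: y = z − H·x̄ = [453/391]
step 2: S = H·P̄·Hᵀ + R = [74772/391]
step 2: K = P̄·Hᵀ·S⁻¹ = [9151/18693; -3115/6231]
step 2: x' = x̄ + K·y = [-3191/6231, 373/12462]
step 2: P' = (I − K·H)·P̄ = [18302/18693 -6230/6231; -6230/6231 31070/6231]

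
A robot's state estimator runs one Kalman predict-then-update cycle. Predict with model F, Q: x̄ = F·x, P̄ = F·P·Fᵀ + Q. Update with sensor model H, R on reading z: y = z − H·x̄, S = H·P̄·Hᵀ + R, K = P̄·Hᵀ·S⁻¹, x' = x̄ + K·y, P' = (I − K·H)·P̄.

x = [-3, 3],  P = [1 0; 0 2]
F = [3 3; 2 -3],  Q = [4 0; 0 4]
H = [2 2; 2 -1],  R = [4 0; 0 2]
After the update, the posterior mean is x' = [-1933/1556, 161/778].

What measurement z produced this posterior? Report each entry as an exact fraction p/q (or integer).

z = [-1, -3]

x̄ = F·x = [0, -15]
P̄ = F·P·Fᵀ + Q = [31 -12; -12 26]
S = H·P̄·Hᵀ + R = [136 48; 48 200]
K = P̄·Hᵀ·S⁻¹ = [253/1556 515/1556; 125/389 -509/1556]
x' − x̄ = [-1933/1556, 11831/778] = K·y
y = (KᵀK)⁻¹·Kᵀ·(x' − x̄) = [29, -18]
z = y + H·x̄ = [29, -18] + [-30, 15] = [-1, -3]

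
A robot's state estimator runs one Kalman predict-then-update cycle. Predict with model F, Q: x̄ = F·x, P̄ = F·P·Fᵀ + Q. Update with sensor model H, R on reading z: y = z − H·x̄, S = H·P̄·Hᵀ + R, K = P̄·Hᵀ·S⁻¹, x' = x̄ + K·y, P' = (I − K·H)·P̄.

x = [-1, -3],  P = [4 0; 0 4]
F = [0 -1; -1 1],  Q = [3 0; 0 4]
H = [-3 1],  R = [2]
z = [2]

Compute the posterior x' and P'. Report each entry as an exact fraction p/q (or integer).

x' = [-22/101, 110/101]
P' = [82/101 196/101; 196/101 636/101]

x̄ = F·x = [3, -2]
P̄ = F·P·Fᵀ + Q = [7 -4; -4 12]
y = z − H·x̄ = [13]
S = H·P̄·Hᵀ + R = [101]
K = P̄·Hᵀ·S⁻¹ = [-25/101; 24/101]
x' = x̄ + K·y = [-22/101, 110/101]
P' = (I − K·H)·P̄ = [82/101 196/101; 196/101 636/101]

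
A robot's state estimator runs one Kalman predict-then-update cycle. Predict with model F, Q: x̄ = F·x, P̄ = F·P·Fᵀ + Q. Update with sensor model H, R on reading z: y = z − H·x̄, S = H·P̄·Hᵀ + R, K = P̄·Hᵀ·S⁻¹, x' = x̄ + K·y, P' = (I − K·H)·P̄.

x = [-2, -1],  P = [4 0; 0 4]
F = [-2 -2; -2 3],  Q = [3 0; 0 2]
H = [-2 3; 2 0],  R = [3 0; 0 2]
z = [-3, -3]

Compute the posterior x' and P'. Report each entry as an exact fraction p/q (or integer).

x' = [-45831/33803, -63373/33803]
P' = [16539/33803 10932/33803; 10932/33803 18422/33803]

x̄ = F·x = [6, 1]
P̄ = F·P·Fᵀ + Q = [35 -8; -8 54]
y = z − H·x̄ = [6, -15]
S = H·P̄·Hᵀ + R = [725 -188; -188 142]
K = P̄·Hᵀ·S⁻¹ = [-94/33803 16539/33803; 11134/33803 10932/33803]
x' = x̄ + K·y = [-45831/33803, -63373/33803]
P' = (I − K·H)·P̄ = [16539/33803 10932/33803; 10932/33803 18422/33803]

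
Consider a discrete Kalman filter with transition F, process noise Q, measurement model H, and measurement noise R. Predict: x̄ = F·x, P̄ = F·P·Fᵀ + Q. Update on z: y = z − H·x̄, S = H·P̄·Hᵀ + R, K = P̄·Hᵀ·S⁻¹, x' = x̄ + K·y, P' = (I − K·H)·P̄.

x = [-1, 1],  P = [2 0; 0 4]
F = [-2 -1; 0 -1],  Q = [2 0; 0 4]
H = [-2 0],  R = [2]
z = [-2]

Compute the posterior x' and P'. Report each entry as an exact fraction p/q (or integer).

x̄ = F·x = [1, -1]
P̄ = F·P·Fᵀ + Q = [14 4; 4 8]
y = z − H·x̄ = [0]
S = H·P̄·Hᵀ + R = [58]
K = P̄·Hᵀ·S⁻¹ = [-14/29; -4/29]
x' = x̄ + K·y = [1, -1]
P' = (I − K·H)·P̄ = [14/29 4/29; 4/29 200/29]

x' = [1, -1]
P' = [14/29 4/29; 4/29 200/29]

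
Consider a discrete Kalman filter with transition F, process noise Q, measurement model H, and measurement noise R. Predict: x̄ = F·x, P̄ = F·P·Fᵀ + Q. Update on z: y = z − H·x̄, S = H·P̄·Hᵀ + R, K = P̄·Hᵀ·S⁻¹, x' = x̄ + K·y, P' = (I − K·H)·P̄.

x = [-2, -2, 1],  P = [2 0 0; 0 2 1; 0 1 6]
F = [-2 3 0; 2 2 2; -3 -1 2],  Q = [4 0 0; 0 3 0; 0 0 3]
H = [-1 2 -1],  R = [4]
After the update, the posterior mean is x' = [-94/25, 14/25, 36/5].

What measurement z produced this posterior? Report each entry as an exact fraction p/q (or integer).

x̄ = F·x = [-2, -6, 10]
P̄ = F·P·Fᵀ + Q = [30 10 12; 10 51 10; 12 10 43]
S = H·P̄·Hᵀ + R = [225]
K = P̄·Hᵀ·S⁻¹ = [-22/225; 82/225; -7/45]
x' − x̄ = [-44/25, 164/25, -14/5] = K·y
y = (KᵀK)⁻¹·Kᵀ·(x' − x̄) = [18]
z = y + H·x̄ = [18] + [-20] = [-2]

z = [-2]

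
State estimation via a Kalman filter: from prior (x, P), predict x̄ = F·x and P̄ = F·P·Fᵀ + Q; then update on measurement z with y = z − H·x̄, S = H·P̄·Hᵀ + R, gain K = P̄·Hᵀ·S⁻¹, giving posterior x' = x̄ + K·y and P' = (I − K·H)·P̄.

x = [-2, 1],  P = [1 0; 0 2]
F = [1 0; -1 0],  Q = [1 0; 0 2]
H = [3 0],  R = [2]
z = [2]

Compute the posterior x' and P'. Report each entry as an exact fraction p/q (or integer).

x' = [2/5, 4/5]
P' = [1/5 -1/10; -1/10 51/20]

x̄ = F·x = [-2, 2]
P̄ = F·P·Fᵀ + Q = [2 -1; -1 3]
y = z − H·x̄ = [8]
S = H·P̄·Hᵀ + R = [20]
K = P̄·Hᵀ·S⁻¹ = [3/10; -3/20]
x' = x̄ + K·y = [2/5, 4/5]
P' = (I − K·H)·P̄ = [1/5 -1/10; -1/10 51/20]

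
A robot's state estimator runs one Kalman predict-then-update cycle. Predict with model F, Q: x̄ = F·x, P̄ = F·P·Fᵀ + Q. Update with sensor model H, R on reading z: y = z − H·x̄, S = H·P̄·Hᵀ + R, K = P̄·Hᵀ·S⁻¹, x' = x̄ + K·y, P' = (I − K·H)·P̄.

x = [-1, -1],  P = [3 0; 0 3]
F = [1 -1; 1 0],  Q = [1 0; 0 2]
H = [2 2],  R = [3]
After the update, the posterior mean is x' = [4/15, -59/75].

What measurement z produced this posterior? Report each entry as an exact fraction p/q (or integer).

z = [-1]

x̄ = F·x = [0, -1]
P̄ = F·P·Fᵀ + Q = [7 3; 3 5]
S = H·P̄·Hᵀ + R = [75]
K = P̄·Hᵀ·S⁻¹ = [4/15; 16/75]
x' − x̄ = [4/15, 16/75] = K·y
y = (KᵀK)⁻¹·Kᵀ·(x' − x̄) = [1]
z = y + H·x̄ = [1] + [-2] = [-1]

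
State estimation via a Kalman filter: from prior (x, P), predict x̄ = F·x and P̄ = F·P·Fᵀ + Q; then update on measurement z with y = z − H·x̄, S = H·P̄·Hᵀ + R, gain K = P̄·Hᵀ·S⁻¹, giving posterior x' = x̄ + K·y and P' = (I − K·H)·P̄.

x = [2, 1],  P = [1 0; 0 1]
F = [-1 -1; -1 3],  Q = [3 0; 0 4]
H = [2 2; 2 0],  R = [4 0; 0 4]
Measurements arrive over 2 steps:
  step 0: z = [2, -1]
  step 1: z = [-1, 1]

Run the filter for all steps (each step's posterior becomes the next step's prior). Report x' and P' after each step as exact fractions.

step 0: x' = [-149/174, 151/87], P' = [71/87 -68/87; -68/87 146/87]
step 1: x' = [1588/10253, -4123/10253], P' = [8145/10253 -8034/10253; -8034/10253 17747/10253]

step 0: x̄ = F·x = [-3, 1]
step 0: P̄ = F·P·Fᵀ + Q = [5 -2; -2 14]
step 0: y = z − H·x̄ = [6, 5]
step 0: S = H·P̄·Hᵀ + R = [64 12; 12 24]
step 0: K = P̄·Hᵀ·S⁻¹ = [1/58 71/174; 13/29 -34/87]
step 0: x' = x̄ + K·y = [-149/174, 151/87]
step 0: P' = (I − K·H)·P̄ = [71/87 -68/87; -68/87 146/87]
step 1: x̄ = F·x = [-51/58, 1055/174]
step 1: P̄ = F·P·Fᵀ + Q = [114/29 -77/29; -77/29 2141/87]
step 1: y = z − H·x̄ = [-989/87, 80/29]
step 1: S = H·P̄·Hᵀ + R = [8432/87 148/29; 148/29 572/29]
step 1: K = P̄·Hᵀ·S⁻¹ = [111/20506 8145/20506; 9713/20506 -4017/10253]
step 1: x' = x̄ + K·y = [1588/10253, -4123/10253]
step 1: P' = (I − K·H)·P̄ = [8145/10253 -8034/10253; -8034/10253 17747/10253]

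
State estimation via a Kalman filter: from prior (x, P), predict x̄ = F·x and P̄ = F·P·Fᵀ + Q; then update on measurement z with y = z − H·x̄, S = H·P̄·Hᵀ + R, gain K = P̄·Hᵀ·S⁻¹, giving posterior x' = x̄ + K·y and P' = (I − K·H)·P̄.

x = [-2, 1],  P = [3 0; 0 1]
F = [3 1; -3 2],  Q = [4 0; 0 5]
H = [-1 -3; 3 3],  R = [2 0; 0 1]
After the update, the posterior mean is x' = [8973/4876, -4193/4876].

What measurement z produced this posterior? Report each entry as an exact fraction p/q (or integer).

x̄ = F·x = [-5, 8]
P̄ = F·P·Fᵀ + Q = [32 -25; -25 36]
S = H·P̄·Hᵀ + R = [208 -120; -120 163]
K = P̄·Hᵀ·S⁻¹ = [9529/19504 1191/2438; -9569/19504 -387/2438]
x' − x̄ = [33353/4876, -43201/4876] = K·y
y = (KᵀK)⁻¹·Kᵀ·(x' − x̄) = [20, -6]
z = y + H·x̄ = [20, -6] + [-19, 9] = [1, 3]

z = [1, 3]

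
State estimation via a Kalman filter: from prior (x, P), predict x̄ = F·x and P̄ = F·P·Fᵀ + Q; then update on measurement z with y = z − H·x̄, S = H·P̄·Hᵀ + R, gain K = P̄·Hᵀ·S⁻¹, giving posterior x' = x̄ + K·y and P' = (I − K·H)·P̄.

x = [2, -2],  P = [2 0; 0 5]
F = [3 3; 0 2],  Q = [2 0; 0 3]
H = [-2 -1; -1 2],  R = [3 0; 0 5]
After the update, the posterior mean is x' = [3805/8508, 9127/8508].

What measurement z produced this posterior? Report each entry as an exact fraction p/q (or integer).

z = [-2, 3]

x̄ = F·x = [0, -4]
P̄ = F·P·Fᵀ + Q = [65 30; 30 23]
S = H·P̄·Hᵀ + R = [406 -6; -6 42]
K = P̄·Hᵀ·S⁻¹ = [-1125/2836 -1495/8508; -565/2836 2999/8508]
x' − x̄ = [3805/8508, 43159/8508] = K·y
y = (KᵀK)⁻¹·Kᵀ·(x' − x̄) = [-6, 11]
z = y + H·x̄ = [-6, 11] + [4, -8] = [-2, 3]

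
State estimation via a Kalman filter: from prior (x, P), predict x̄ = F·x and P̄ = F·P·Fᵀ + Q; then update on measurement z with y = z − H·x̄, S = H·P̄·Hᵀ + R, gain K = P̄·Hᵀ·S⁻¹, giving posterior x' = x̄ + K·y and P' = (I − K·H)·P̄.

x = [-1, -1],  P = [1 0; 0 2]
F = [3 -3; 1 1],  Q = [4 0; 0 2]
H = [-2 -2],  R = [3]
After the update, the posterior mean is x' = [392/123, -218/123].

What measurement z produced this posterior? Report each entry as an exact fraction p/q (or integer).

z = [-3]

x̄ = F·x = [0, -2]
P̄ = F·P·Fᵀ + Q = [31 -3; -3 5]
S = H·P̄·Hᵀ + R = [123]
K = P̄·Hᵀ·S⁻¹ = [-56/123; -4/123]
x' − x̄ = [392/123, 28/123] = K·y
y = (KᵀK)⁻¹·Kᵀ·(x' − x̄) = [-7]
z = y + H·x̄ = [-7] + [4] = [-3]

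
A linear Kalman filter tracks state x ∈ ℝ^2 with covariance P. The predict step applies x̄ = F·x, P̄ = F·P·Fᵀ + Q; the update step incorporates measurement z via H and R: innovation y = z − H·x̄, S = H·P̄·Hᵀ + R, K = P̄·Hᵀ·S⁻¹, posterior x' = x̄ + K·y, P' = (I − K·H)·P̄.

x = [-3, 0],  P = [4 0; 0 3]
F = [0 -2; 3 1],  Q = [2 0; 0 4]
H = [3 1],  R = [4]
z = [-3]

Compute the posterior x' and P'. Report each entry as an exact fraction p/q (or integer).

x̄ = F·x = [0, -9]
P̄ = F·P·Fᵀ + Q = [14 -6; -6 43]
y = z − H·x̄ = [6]
S = H·P̄·Hᵀ + R = [137]
K = P̄·Hᵀ·S⁻¹ = [36/137; 25/137]
x' = x̄ + K·y = [216/137, -1083/137]
P' = (I − K·H)·P̄ = [622/137 -1722/137; -1722/137 5266/137]

x' = [216/137, -1083/137]
P' = [622/137 -1722/137; -1722/137 5266/137]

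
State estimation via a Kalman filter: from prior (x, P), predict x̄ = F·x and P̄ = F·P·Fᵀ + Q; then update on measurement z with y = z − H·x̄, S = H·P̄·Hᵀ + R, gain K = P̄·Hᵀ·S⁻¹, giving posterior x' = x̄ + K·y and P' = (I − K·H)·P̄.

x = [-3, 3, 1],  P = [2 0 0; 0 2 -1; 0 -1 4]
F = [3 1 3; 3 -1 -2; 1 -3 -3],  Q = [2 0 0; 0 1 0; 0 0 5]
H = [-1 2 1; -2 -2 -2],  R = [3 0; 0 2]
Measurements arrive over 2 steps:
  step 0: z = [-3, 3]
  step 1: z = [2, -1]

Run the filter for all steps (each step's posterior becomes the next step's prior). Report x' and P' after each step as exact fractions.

step 0: x' = [13806/16459, 3754/16459, -88069/32918], P' = [22726/16459 19329/16459 -36800/16459; 19329/16459 43188/16459 -120171/32918; -36800/16459 -120171/32918 389515/65836]
step 1: x' = [-50086565/38465394, -16167205/19232697, 9174241/3496854], P' = [299783054/326955849 159709574/326955849 -67114931/59446518; 159709574/326955849 536699192/326955849 -60689044/29723259; -67114931/59446518 -60689044/29723259 97968493/29723259]

step 0: x̄ = F·x = [-3, -14, -15]
step 0: P̄ = F·P·Fᵀ + Q = [52 -3 -24; -3 33 27; -24 27 43]
step 0: y = z − H·x̄ = [37, -61]
step 0: S = H·P̄·Hᵀ + R = [398 -270; -270 514]
step 0: K = P̄·Hᵀ·S⁻¹ = [-6956/16459 -5255/16459; 4641/32918 -4863/32918; 18677/65836 -1973/65836]
step 0: x' = x̄ + K·y = [13806/16459, 3754/16459, -88069/32918]
step 0: P' = (I − K·H)·P̄ = [22726/16459 19329/16459 -36800/16459; 19329/16459 43188/16459 -120171/32918; -36800/16459 -120171/32918 389515/65836]
step 1: x̄ = F·x = [-173863/32918, 125733/16459, 269295/32918]
step 1: P̄ = F·P·Fᵀ + Q = [1000439/65836 -232899/16459 -602403/65836; -232899/16459 738980/16459 452755/16459; -602403/65836 452755/16459 1573635/65836]
step 1: y = z − H·x̄ = [-440127/16459, 330439/16459]
step 1: S = H·P̄·Hᵀ + R = [6692633/16459 -5493250/16459; -5493250/16459 6116954/16459]
step 1: K = P̄·Hᵀ·S⁻¹ = [-232997351/653911698 -180721015/653911698; 82036442/326955849 -28829282/326955849; 6765247/59446518 -7443967/59446518]
step 1: x' = x̄ + K·y = [-50086565/38465394, -16167205/19232697, 9174241/3496854]
step 1: P' = (I − K·H)·P̄ = [299783054/326955849 159709574/326955849 -67114931/59446518; 159709574/326955849 536699192/326955849 -60689044/29723259; -67114931/59446518 -60689044/29723259 97968493/29723259]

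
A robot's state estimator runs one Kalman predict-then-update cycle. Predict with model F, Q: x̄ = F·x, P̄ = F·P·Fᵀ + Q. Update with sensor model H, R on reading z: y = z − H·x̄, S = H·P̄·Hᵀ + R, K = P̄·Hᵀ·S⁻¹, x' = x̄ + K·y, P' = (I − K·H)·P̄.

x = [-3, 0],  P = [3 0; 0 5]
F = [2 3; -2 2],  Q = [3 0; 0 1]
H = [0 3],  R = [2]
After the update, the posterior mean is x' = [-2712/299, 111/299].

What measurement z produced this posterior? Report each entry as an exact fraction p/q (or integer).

x̄ = F·x = [-6, 6]
P̄ = F·P·Fᵀ + Q = [60 18; 18 33]
S = H·P̄·Hᵀ + R = [299]
K = P̄·Hᵀ·S⁻¹ = [54/299; 99/299]
x' − x̄ = [-918/299, -1683/299] = K·y
y = (KᵀK)⁻¹·Kᵀ·(x' − x̄) = [-17]
z = y + H·x̄ = [-17] + [18] = [1]

z = [1]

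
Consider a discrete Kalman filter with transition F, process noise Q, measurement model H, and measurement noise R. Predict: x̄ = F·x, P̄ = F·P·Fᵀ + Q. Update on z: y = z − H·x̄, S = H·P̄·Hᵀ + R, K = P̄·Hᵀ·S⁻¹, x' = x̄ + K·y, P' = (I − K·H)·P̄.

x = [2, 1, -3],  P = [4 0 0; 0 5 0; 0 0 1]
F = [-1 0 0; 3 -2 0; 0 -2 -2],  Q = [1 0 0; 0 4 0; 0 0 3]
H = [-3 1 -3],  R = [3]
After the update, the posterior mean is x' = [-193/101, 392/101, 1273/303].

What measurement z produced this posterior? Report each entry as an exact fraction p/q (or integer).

x̄ = F·x = [-2, 4, 4]
P̄ = F·P·Fᵀ + Q = [5 -12 0; -12 60 20; 0 20 27]
S = H·P̄·Hᵀ + R = [303]
K = P̄·Hᵀ·S⁻¹ = [-9/101; 12/101; -61/303]
x' − x̄ = [9/101, -12/101, 61/303] = K·y
y = (KᵀK)⁻¹·Kᵀ·(x' − x̄) = [-1]
z = y + H·x̄ = [-1] + [-2] = [-3]

z = [-3]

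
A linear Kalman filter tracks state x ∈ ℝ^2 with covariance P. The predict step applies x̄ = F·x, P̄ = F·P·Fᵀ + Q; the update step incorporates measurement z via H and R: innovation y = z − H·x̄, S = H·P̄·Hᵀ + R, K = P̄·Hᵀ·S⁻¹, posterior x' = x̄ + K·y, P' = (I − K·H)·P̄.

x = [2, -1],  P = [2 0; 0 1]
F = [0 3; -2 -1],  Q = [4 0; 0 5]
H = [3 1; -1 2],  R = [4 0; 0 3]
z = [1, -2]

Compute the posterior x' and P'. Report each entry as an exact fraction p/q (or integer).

x̄ = F·x = [-3, -3]
P̄ = F·P·Fᵀ + Q = [13 -3; -3 14]
y = z − H·x̄ = [13, 1]
S = H·P̄·Hᵀ + R = [117 -26; -26 84]
K = P̄·Hᵀ·S⁻¹ = [115/416 -9/64; 613/4576 289/704]
x' = x̄ + K·y = [29/64, -597/704]
P' = (I − K·H)·P̄ = [313/832 -19/832; -19/832 5531/9152]

x' = [29/64, -597/704]
P' = [313/832 -19/832; -19/832 5531/9152]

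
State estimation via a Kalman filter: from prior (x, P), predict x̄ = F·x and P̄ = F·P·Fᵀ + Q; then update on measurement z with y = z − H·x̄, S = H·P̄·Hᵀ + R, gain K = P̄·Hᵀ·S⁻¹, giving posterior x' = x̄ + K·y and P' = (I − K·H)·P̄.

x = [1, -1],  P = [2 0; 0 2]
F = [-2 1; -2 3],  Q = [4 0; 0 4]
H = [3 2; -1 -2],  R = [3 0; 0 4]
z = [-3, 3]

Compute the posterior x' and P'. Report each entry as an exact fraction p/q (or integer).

x̄ = F·x = [-3, -5]
P̄ = F·P·Fᵀ + Q = [14 14; 14 30]
y = z − H·x̄ = [16, -10]
S = H·P̄·Hᵀ + R = [417 -274; -274 194]
K = P̄·Hᵀ·S⁻¹ = [1036/2911 833/2911; -244/2911 -1455/2911]
x' = x̄ + K·y = [-487/2911, -3909/2911]
P' = (I − K·H)·P̄ = [3220/2911 -3276/2911; -3276/2911 4548/2911]

x' = [-487/2911, -3909/2911]
P' = [3220/2911 -3276/2911; -3276/2911 4548/2911]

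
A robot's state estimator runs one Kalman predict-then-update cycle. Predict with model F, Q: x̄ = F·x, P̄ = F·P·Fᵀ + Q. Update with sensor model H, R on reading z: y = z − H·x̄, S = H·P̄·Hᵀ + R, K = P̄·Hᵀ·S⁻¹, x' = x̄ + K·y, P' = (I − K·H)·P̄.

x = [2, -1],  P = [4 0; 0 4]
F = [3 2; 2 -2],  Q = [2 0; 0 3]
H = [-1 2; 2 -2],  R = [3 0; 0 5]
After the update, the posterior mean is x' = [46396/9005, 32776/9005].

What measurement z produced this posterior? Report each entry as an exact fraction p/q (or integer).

z = [2, 3]

x̄ = F·x = [4, 6]
P̄ = F·P·Fᵀ + Q = [54 8; 8 35]
S = H·P̄·Hᵀ + R = [165 -200; -200 297]
K = P̄·Hᵀ·S⁻¹ = [7114/9005 1516/1801; 7614/9005 698/1801]
x' − x̄ = [10376/9005, -21254/9005] = K·y
y = (KᵀK)⁻¹·Kᵀ·(x' − x̄) = [-6, 7]
z = y + H·x̄ = [-6, 7] + [8, -4] = [2, 3]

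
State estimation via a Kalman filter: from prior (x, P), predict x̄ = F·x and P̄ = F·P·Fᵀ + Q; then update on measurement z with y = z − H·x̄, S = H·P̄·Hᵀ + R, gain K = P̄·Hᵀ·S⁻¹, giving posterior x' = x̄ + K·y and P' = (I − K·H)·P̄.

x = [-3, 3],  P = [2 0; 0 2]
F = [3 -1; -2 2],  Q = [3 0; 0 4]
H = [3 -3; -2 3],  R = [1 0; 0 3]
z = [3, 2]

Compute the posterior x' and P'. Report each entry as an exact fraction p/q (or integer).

x' = [11053/4328, 1903/1082]
P' = [7413/4328 1671/1082; 1671/1082 798/541]

x̄ = F·x = [-12, 12]
P̄ = F·P·Fᵀ + Q = [23 -16; -16 20]
y = z − H·x̄ = [75, -58]
S = H·P̄·Hᵀ + R = [676 -558; -558 467]
K = P̄·Hᵀ·S⁻¹ = [2187/4328 871/2164; 225/1082 241/541]
x' = x̄ + K·y = [11053/4328, 1903/1082]
P' = (I − K·H)·P̄ = [7413/4328 1671/1082; 1671/1082 798/541]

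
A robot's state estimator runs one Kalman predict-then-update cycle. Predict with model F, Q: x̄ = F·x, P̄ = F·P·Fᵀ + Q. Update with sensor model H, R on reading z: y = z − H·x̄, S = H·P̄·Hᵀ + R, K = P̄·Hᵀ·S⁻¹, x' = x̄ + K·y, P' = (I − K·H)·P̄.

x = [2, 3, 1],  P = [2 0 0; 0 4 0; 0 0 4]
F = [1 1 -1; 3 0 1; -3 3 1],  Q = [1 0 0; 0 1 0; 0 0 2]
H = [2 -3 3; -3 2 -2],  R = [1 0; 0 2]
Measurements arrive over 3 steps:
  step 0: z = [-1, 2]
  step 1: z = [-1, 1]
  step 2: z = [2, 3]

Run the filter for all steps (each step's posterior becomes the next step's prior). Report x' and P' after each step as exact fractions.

step 0: x' = [-1180/2763, 14453/2763, 14156/2763], P' = [6721/8289 6107/16578 -2441/8289; 6107/16578 347491/33156 168251/16578; -2441/8289 168251/16578 86623/8289]
step 1: x' = [-38733655/392910923, -286908610/392910923, -391695691/392910923], P' = [278469122/392910923 354071492/392910923 125990498/392910923; 354071492/392910923 2815214978/392910923 2534655267/392910923; 125990498/392910923 2534655267/392910923 2476593112/392910923]
step 2: x' = [-1675140478679/822734478833, -2984849853176/822734478833, -1392061681151/822734478833], P' = [1729149187958/2468203436499 2192590627742/2468203436499 777770542748/2468203436499; 2192590627742/2468203436499 17700214367339/2468203436499 15965662921148/2468203436499; 777770542748/2468203436499 15965662921148/2468203436499 15612773750789/2468203436499]

step 0: x̄ = F·x = [4, 7, 4]
step 0: P̄ = F·P·Fᵀ + Q = [11 2 2; 2 23 -14; 2 -14 60]
step 0: y = z − H·x̄ = [0, 8]
step 0: S = H·P̄·Hᵀ + R = [1044 -732; -732 545]
step 0: K = P̄·Hᵀ·S⁻¹ = [-6083/16578 -1529/2763; -8539/33156 -611/2763; 5221/16578 388/2763]
step 0: x' = x̄ + K·y = [-1180/2763, 14453/2763, 14156/2763]
step 0: P' = (I − K·H)·P̄ = [6721/8289 6107/16578 -2441/8289; 6107/16578 347491/33156 168251/16578; -2441/8289 168251/16578 86623/8289]
step 1: x̄ = F·x = [-883/2763, 10616/2763, 61055/2763]
step 1: P̄ = F·P·Fᵀ + Q = [124975/33156 31708/8289 -96731/33156; 31708/8289 140755/8289 305992/8289; -96731/33156 305992/8289 5639923/33156]
step 1: y = z − H·x̄ = [-152314/2763, 33664/921]
step 1: S = H·P̄·Hᵀ + R = [31645363/33156 -6791191/11052; -6791191/11052 1503151/3684]
step 1: K = P̄·Hᵀ·S⁻¹ = [-127304738/392910923 -189622689/392910923; -133536149/392910923 -250547527/392910923; 77794531/392910923 -130923592/392910923]
step 1: x' = x̄ + K·y = [-38733655/392910923, -286908610/392910923, -391695691/392910923]
step 1: P' = (I − K·H)·P̄ = [278469122/392910923 354071492/392910923 125990498/392910923; 354071492/392910923 2815214978/392910923 2534655267/392910923; 125990498/392910923 2534655267/392910923 2476593112/392910923]
step 2: x̄ = F·x = [66053426/392910923, -507896656/392910923, -1136220556/392910923]
step 2: P̄ = F·P·Fᵀ + Q = [1350039589/392910923 1703703001/392910923 568295914/392910923; 1703703001/392910923 6131669121/392910923 10760980243/392910923; 568295914/392910923 10760980243/392910923 39184273616/392910923]
step 2: y = z − H·x̄ = [2538686694/392910923, 120245247/392910923]
step 2: S = H·P̄·Hᵀ + R = [206314024494/392910923 -136103838909/392910923; -136103838909/392910923 94487222107/392910923]
step 2: K = P̄·Hᵀ·S⁻¹ = [-786161879066/2468203436499 -392967898981/822734478833; -818473083089/2468203436499 -518111498474/822734478833; 496873574419/2468203436499 -271255547921/822734478833]
step 2: x' = x̄ + K·y = [-1675140478679/822734478833, -2984849853176/822734478833, -1392061681151/822734478833]
step 2: P' = (I − K·H)·P̄ = [1729149187958/2468203436499 2192590627742/2468203436499 777770542748/2468203436499; 2192590627742/2468203436499 17700214367339/2468203436499 15965662921148/2468203436499; 777770542748/2468203436499 15965662921148/2468203436499 15612773750789/2468203436499]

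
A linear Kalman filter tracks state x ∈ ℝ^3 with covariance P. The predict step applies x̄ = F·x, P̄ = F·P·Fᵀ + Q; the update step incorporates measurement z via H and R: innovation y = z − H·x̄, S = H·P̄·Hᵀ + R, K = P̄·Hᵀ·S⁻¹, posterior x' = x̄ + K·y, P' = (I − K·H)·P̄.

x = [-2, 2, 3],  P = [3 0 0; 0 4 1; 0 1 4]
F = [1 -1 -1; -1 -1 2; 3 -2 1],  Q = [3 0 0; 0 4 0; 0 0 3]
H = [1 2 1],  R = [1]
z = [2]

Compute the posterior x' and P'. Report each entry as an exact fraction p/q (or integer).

x' = [-1057/159, 1114/159, -857/159]
P' = [2348/159 -1832/159 1330/159; -1832/159 2057/159 -2242/159; 1330/159 -2242/159 3218/159]

x̄ = F·x = [-7, 6, -7]
P̄ = F·P·Fᵀ + Q = [16 -8 14; -8 23 2; 14 2 46]
y = z − H·x̄ = [4]
S = H·P̄·Hᵀ + R = [159]
K = P̄·Hᵀ·S⁻¹ = [14/159; 40/159; 64/159]
x' = x̄ + K·y = [-1057/159, 1114/159, -857/159]
P' = (I − K·H)·P̄ = [2348/159 -1832/159 1330/159; -1832/159 2057/159 -2242/159; 1330/159 -2242/159 3218/159]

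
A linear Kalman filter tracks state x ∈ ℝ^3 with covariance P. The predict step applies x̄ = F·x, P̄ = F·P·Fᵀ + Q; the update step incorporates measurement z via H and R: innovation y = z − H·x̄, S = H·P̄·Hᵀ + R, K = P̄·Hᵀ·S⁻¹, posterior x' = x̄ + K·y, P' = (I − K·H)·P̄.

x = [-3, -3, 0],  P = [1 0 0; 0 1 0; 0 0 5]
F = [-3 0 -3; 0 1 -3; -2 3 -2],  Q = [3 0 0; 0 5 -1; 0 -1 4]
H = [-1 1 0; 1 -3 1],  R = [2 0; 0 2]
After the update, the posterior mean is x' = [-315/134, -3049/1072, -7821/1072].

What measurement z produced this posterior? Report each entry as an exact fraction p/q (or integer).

x̄ = F·x = [9, -3, -3]
P̄ = F·P·Fᵀ + Q = [57 45 36; 45 51 32; 36 32 37]
S = H·P̄·Hᵀ + R = [20 -34; -34 165]
K = P̄·Hᵀ·S⁻¹ = [-213/134 -39/67; -797/1072 -329/536; -721/1072 -149/536]
x' − x̄ = [-1521/134, 167/1072, -4605/1072] = K·y
y = (KᵀK)⁻¹·Kᵀ·(x' − x̄) = [13, -16]
z = y + H·x̄ = [13, -16] + [-12, 15] = [1, -1]

z = [1, -1]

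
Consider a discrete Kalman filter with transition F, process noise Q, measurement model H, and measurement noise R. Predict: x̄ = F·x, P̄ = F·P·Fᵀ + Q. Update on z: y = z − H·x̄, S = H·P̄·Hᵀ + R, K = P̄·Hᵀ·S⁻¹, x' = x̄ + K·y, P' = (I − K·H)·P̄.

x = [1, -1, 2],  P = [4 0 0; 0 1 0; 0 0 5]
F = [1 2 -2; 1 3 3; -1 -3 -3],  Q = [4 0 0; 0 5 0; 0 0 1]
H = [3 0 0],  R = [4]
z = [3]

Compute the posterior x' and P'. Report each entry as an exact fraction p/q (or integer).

x̄ = F·x = [-5, 4, -4]
P̄ = F·P·Fᵀ + Q = [32 -20 20; -20 63 -58; 20 -58 59]
y = z − H·x̄ = [18]
S = H·P̄·Hᵀ + R = [292]
K = P̄·Hᵀ·S⁻¹ = [24/73; -15/73; 15/73]
x' = x̄ + K·y = [67/73, 22/73, -22/73]
P' = (I − K·H)·P̄ = [32/73 -20/73 20/73; -20/73 3699/73 -3334/73; 20/73 -3334/73 3407/73]

x' = [67/73, 22/73, -22/73]
P' = [32/73 -20/73 20/73; -20/73 3699/73 -3334/73; 20/73 -3334/73 3407/73]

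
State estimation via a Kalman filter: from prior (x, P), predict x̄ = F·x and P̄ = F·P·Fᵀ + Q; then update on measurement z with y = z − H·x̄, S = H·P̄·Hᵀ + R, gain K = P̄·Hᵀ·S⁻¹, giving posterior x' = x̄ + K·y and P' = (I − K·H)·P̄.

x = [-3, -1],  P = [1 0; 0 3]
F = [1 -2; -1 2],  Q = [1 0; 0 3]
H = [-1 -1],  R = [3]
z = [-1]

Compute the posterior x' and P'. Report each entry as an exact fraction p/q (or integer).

x̄ = F·x = [-1, 1]
P̄ = F·P·Fᵀ + Q = [14 -13; -13 16]
y = z − H·x̄ = [-1]
S = H·P̄·Hᵀ + R = [7]
K = P̄·Hᵀ·S⁻¹ = [-1/7; -3/7]
x' = x̄ + K·y = [-6/7, 10/7]
P' = (I − K·H)·P̄ = [97/7 -94/7; -94/7 103/7]

x' = [-6/7, 10/7]
P' = [97/7 -94/7; -94/7 103/7]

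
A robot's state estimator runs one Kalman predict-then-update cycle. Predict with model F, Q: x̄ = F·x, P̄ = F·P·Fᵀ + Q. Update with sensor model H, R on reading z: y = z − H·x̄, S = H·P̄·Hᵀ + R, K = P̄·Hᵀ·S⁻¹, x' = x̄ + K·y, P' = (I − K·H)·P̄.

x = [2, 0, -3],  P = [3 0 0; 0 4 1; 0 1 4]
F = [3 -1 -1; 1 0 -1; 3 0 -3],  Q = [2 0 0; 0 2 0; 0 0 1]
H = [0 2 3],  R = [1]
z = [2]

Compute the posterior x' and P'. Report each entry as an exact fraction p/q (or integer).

x' = [-377/865, 32/865, 573/865]
P' = [10019/865 -364/865 294/865; -364/865 1224/865 -789/865; 294/865 -789/865 604/865]

x̄ = F·x = [9, 5, 15]
P̄ = F·P·Fᵀ + Q = [39 14 42; 14 9 21; 42 21 64]
y = z − H·x̄ = [-53]
S = H·P̄·Hᵀ + R = [865]
K = P̄·Hᵀ·S⁻¹ = [154/865; 81/865; 234/865]
x' = x̄ + K·y = [-377/865, 32/865, 573/865]
P' = (I − K·H)·P̄ = [10019/865 -364/865 294/865; -364/865 1224/865 -789/865; 294/865 -789/865 604/865]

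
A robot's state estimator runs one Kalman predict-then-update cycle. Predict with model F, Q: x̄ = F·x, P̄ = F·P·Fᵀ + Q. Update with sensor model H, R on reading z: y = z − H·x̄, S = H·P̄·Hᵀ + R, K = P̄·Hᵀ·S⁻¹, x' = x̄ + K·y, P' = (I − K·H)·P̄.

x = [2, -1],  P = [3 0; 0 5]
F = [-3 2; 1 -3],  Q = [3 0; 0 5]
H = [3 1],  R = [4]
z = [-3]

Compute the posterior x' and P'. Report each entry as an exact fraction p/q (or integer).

x̄ = F·x = [-8, 5]
P̄ = F·P·Fᵀ + Q = [50 -39; -39 53]
y = z − H·x̄ = [16]
S = H·P̄·Hᵀ + R = [273]
K = P̄·Hᵀ·S⁻¹ = [37/91; -64/273]
x' = x̄ + K·y = [-136/91, 341/273]
P' = (I − K·H)·P̄ = [443/91 -1181/91; -1181/91 10373/273]

x' = [-136/91, 341/273]
P' = [443/91 -1181/91; -1181/91 10373/273]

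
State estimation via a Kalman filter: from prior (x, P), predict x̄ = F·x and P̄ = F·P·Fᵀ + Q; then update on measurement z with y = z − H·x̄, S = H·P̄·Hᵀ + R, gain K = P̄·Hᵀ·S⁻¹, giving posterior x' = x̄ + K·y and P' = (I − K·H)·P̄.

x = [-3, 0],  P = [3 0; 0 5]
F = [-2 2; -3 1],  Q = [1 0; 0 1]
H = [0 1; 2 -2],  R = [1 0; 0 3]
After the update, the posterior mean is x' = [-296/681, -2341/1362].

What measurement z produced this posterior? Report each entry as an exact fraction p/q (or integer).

x̄ = F·x = [6, 9]
P̄ = F·P·Fᵀ + Q = [33 28; 28 33]
S = H·P̄·Hᵀ + R = [34 -10; -10 43]
K = P̄·Hᵀ·S⁻¹ = [652/681 310/681; 1319/1362 -5/681]
x' − x̄ = [-4382/681, -14599/1362] = K·y
y = (KᵀK)⁻¹·Kᵀ·(x' − x̄) = [-11, 9]
z = y + H·x̄ = [-11, 9] + [9, -6] = [-2, 3]

z = [-2, 3]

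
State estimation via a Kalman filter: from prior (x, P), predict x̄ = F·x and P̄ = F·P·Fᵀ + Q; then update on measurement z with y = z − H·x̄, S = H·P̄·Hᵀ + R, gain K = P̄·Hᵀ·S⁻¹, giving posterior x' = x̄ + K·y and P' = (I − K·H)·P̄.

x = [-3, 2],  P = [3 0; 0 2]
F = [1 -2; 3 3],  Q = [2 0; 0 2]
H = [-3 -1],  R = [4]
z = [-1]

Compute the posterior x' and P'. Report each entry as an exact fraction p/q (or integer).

x' = [-1, 10/3]
P' = [109/25 -303/25; -303/25 2803/75]

x̄ = F·x = [-7, -3]
P̄ = F·P·Fᵀ + Q = [13 -3; -3 47]
y = z − H·x̄ = [-25]
S = H·P̄·Hᵀ + R = [150]
K = P̄·Hᵀ·S⁻¹ = [-6/25; -19/75]
x' = x̄ + K·y = [-1, 10/3]
P' = (I − K·H)·P̄ = [109/25 -303/25; -303/25 2803/75]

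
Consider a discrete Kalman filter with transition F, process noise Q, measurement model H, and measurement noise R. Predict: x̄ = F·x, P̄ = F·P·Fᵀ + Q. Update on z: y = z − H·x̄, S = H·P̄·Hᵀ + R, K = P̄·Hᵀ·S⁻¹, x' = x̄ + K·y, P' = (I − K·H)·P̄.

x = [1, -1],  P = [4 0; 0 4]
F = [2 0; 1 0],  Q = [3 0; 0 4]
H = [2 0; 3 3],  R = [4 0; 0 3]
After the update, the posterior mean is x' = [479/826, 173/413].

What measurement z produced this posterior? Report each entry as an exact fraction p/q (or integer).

x̄ = F·x = [2, 1]
P̄ = F·P·Fᵀ + Q = [19 8; 8 8]
S = H·P̄·Hᵀ + R = [80 162; 162 390]
K = P̄·Hᵀ·S⁻¹ = [283/826 27/413; -128/413 104/413]
x' − x̄ = [-1173/826, -240/413] = K·y
y = (KᵀK)⁻¹·Kᵀ·(x' − x̄) = [-3, -6]
z = y + H·x̄ = [-3, -6] + [4, 9] = [1, 3]

z = [1, 3]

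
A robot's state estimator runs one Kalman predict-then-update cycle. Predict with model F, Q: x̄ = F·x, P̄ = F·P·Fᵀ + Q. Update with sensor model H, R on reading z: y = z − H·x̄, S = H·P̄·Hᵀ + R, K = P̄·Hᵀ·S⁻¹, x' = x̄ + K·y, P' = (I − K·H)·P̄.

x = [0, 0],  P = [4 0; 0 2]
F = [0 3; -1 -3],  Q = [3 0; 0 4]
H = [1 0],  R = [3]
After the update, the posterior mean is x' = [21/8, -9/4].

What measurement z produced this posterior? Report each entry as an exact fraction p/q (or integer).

x̄ = F·x = [0, 0]
P̄ = F·P·Fᵀ + Q = [21 -18; -18 26]
S = H·P̄·Hᵀ + R = [24]
K = P̄·Hᵀ·S⁻¹ = [7/8; -3/4]
x' − x̄ = [21/8, -9/4] = K·y
y = (KᵀK)⁻¹·Kᵀ·(x' − x̄) = [3]
z = y + H·x̄ = [3] + [0] = [3]

z = [3]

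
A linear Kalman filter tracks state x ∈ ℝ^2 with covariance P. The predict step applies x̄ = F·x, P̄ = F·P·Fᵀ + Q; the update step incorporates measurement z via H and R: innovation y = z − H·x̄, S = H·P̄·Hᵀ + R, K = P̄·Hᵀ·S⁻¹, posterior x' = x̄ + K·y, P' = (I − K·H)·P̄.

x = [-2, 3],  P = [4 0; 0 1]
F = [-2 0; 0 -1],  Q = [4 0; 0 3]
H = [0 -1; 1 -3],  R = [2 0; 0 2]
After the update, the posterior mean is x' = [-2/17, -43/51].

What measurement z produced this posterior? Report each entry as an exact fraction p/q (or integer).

z = [1, 2]

x̄ = F·x = [4, -3]
P̄ = F·P·Fᵀ + Q = [20 0; 0 4]
S = H·P̄·Hᵀ + R = [6 12; 12 58]
K = P̄·Hᵀ·S⁻¹ = [-20/17 10/17; -22/51 -2/17]
x' − x̄ = [-70/17, 110/51] = K·y
y = (KᵀK)⁻¹·Kᵀ·(x' − x̄) = [-2, -11]
z = y + H·x̄ = [-2, -11] + [3, 13] = [1, 2]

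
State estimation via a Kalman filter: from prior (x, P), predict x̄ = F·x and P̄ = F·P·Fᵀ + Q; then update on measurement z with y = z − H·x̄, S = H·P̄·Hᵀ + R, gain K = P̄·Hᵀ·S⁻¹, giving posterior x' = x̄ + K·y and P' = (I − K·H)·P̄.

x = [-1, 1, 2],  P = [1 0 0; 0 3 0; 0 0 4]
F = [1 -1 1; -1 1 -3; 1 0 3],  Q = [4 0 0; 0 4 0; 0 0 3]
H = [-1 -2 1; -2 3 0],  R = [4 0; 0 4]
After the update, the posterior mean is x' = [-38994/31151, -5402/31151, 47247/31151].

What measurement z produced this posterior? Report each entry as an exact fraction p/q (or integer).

x̄ = F·x = [0, -4, 5]
P̄ = F·P·Fᵀ + Q = [12 -16 13; -16 44 -37; 13 -37 40]
S = H·P̄·Hᵀ + R = [290 -393; -393 640]
K = P̄·Hᵀ·S⁻¹ = [-7176/31151 -7911/31151; -5308/31151 4723/31151; 10799/31151 -37/31151]
x' − x̄ = [-38994/31151, 119202/31151, -108508/31151] = K·y
y = (KᵀK)⁻¹·Kᵀ·(x' − x̄) = [-10, 14]
z = y + H·x̄ = [-10, 14] + [13, -12] = [3, 2]

z = [3, 2]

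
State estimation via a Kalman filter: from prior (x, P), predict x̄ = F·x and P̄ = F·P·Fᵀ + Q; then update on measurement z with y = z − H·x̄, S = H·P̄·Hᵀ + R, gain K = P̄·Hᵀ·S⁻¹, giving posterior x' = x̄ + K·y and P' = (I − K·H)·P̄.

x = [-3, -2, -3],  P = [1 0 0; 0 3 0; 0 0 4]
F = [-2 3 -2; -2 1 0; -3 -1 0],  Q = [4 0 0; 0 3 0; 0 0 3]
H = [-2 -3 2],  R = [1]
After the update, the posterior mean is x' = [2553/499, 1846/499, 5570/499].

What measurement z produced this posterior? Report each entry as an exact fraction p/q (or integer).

x̄ = F·x = [6, 4, 11]
P̄ = F·P·Fᵀ + Q = [51 13 -3; 13 10 3; -3 3 15]
S = H·P̄·Hᵀ + R = [499]
K = P̄·Hᵀ·S⁻¹ = [-147/499; -50/499; 27/499]
x' − x̄ = [-441/499, -150/499, 81/499] = K·y
y = (KᵀK)⁻¹·Kᵀ·(x' − x̄) = [3]
z = y + H·x̄ = [3] + [-2] = [1]

z = [1]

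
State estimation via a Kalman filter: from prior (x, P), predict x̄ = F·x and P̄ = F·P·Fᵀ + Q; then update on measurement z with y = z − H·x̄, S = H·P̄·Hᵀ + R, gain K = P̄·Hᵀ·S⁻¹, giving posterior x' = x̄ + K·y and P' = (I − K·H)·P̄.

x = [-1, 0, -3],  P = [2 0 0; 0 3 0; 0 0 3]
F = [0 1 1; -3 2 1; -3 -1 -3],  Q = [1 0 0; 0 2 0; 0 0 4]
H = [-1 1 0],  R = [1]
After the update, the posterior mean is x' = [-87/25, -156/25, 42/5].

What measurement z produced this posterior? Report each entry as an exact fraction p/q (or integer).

z = [-3]

x̄ = F·x = [-3, 0, 12]
P̄ = F·P·Fᵀ + Q = [7 9 -12; 9 35 3; -12 3 52]
S = H·P̄·Hᵀ + R = [25]
K = P̄·Hᵀ·S⁻¹ = [2/25; 26/25; 3/5]
x' − x̄ = [-12/25, -156/25, -18/5] = K·y
y = (KᵀK)⁻¹·Kᵀ·(x' − x̄) = [-6]
z = y + H·x̄ = [-6] + [3] = [-3]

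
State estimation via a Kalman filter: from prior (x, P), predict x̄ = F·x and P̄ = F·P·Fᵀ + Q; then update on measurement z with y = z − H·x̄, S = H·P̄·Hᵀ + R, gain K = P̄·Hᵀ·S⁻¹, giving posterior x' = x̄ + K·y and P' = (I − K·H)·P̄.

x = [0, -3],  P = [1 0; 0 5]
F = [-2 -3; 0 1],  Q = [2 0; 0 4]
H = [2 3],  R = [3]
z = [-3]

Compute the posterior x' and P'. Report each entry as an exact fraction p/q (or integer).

x' = [8/3, -8/3]
P' = [251/12 -161/12; -161/12 107/12]

x̄ = F·x = [9, -3]
P̄ = F·P·Fᵀ + Q = [51 -15; -15 9]
y = z − H·x̄ = [-12]
S = H·P̄·Hᵀ + R = [108]
K = P̄·Hᵀ·S⁻¹ = [19/36; -1/36]
x' = x̄ + K·y = [8/3, -8/3]
P' = (I − K·H)·P̄ = [251/12 -161/12; -161/12 107/12]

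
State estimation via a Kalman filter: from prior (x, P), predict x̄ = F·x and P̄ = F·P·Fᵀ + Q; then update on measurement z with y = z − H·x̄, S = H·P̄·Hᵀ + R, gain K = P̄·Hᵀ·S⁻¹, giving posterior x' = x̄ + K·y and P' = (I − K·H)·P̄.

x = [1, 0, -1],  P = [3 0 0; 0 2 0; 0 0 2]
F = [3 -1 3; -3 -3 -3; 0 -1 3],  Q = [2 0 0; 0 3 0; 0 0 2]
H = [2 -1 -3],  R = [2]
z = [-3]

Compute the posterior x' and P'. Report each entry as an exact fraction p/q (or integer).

x̄ = F·x = [0, 0, -3]
P̄ = F·P·Fᵀ + Q = [49 -39 20; -39 66 -12; 20 -12 22]
y = z − H·x̄ = [-12]
S = H·P̄·Hᵀ + R = [306]
K = P̄·Hᵀ·S⁻¹ = [77/306; -6/17; -7/153]
x' = x̄ + K·y = [-154/51, 72/17, -125/51]
P' = (I − K·H)·P̄ = [9065/306 -201/17 3599/153; -201/17 474/17 -288/17; 3599/153 -288/17 3268/153]

x' = [-154/51, 72/17, -125/51]
P' = [9065/306 -201/17 3599/153; -201/17 474/17 -288/17; 3599/153 -288/17 3268/153]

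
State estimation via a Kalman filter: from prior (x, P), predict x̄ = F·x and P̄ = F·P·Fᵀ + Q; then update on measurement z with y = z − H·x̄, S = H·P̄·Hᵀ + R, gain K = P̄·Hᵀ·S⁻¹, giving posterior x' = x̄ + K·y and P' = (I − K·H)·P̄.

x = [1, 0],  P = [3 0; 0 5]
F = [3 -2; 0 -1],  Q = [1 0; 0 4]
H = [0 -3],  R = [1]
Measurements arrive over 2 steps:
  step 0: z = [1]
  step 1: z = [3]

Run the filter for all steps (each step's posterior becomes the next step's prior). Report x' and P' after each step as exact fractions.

step 0: x' = [108/41, -27/82], P' = [1518/41 5/41; 5/41 9/82]
step 1: x' = [26811/3115, -3006/3115], P' = [1037887/3115 -12/3115; -12/3115 337/3115]

step 0: x̄ = F·x = [3, 0]
step 0: P̄ = F·P·Fᵀ + Q = [48 10; 10 9]
step 0: y = z − H·x̄ = [1]
step 0: S = H·P̄·Hᵀ + R = [82]
step 0: K = P̄·Hᵀ·S⁻¹ = [-15/41; -27/82]
step 0: x' = x̄ + K·y = [108/41, -27/82]
step 0: P' = (I − K·H)·P̄ = [1518/41 5/41; 5/41 9/82]
step 1: x̄ = F·x = [351/41, 27/82]
step 1: P̄ = F·P·Fᵀ + Q = [13661/41 -6/41; -6/41 337/82]
step 1: y = z − H·x̄ = [327/82]
step 1: S = H·P̄·Hᵀ + R = [3115/82]
step 1: K = P̄·Hᵀ·S⁻¹ = [36/3115; -1011/3115]
step 1: x' = x̄ + K·y = [26811/3115, -3006/3115]
step 1: P' = (I − K·H)·P̄ = [1037887/3115 -12/3115; -12/3115 337/3115]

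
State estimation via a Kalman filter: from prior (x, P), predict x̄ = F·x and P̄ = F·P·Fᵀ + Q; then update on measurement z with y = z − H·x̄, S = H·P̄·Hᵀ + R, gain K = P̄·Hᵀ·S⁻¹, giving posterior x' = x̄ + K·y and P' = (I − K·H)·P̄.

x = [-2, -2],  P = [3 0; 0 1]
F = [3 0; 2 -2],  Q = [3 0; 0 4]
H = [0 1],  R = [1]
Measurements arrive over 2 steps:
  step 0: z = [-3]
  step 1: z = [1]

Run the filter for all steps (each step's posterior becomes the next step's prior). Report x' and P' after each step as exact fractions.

step 0: x' = [-60/7, -20/7], P' = [102/7 6/7; 6/7 20/21]
step 1: x' = [-11052/1265, 1004/1265], P' = [27501/1265 1728/1265; 1728/1265 1244/1265]

step 0: x̄ = F·x = [-6, 0]
step 0: P̄ = F·P·Fᵀ + Q = [30 18; 18 20]
step 0: y = z − H·x̄ = [-3]
step 0: S = H·P̄·Hᵀ + R = [21]
step 0: K = P̄·Hᵀ·S⁻¹ = [6/7; 20/21]
step 0: x' = x̄ + K·y = [-60/7, -20/7]
step 0: P' = (I − K·H)·P̄ = [102/7 6/7; 6/7 20/21]
step 1: x̄ = F·x = [-180/7, -80/7]
step 1: P̄ = F·P·Fᵀ + Q = [939/7 576/7; 576/7 1244/21]
step 1: y = z − H·x̄ = [87/7]
step 1: S = H·P̄·Hᵀ + R = [1265/21]
step 1: K = P̄·Hᵀ·S⁻¹ = [1728/1265; 1244/1265]
step 1: x' = x̄ + K·y = [-11052/1265, 1004/1265]
step 1: P' = (I − K·H)·P̄ = [27501/1265 1728/1265; 1728/1265 1244/1265]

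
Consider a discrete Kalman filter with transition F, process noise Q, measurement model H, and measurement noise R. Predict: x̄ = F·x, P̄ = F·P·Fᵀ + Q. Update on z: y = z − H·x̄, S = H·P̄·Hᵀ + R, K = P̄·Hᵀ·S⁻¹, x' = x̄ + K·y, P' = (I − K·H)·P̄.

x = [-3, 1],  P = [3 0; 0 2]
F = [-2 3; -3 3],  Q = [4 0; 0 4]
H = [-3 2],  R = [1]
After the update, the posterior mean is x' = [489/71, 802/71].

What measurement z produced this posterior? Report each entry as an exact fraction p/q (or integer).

z = [2]

x̄ = F·x = [9, 12]
P̄ = F·P·Fᵀ + Q = [34 36; 36 49]
S = H·P̄·Hᵀ + R = [71]
K = P̄·Hᵀ·S⁻¹ = [-30/71; -10/71]
x' − x̄ = [-150/71, -50/71] = K·y
y = (KᵀK)⁻¹·Kᵀ·(x' − x̄) = [5]
z = y + H·x̄ = [5] + [-3] = [2]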